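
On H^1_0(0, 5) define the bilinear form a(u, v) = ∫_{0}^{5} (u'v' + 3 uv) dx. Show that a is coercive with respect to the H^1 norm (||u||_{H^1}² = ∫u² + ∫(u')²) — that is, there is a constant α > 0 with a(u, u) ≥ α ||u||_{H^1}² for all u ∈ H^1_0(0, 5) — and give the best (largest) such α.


α = 1

Coercivity of a(·,·) on H^1_0(0, 5) means a(u, u) ≥ α ||u||_{H^1}² for every u ∈ H^1_0.
The interval has length L = 5, and Poincaré/coercivity depend only on L. Here a(u, u) = ∫(u')² + (3)·∫u².
Here c = 3 ≥ 1, so a(u,u) = ∫(u')² + c∫u² ≥ ∫(u')² + ∫u² = ||u||_{H^1}², i.e. α = 1 works. No larger α is possible: a(u,u) ≥ α||u||_{H^1}² means (1−α)∫(u')² ≥ (α−c)∫u², and for the modes u_n = sin(nπ(x−x₀)/L) (x₀ the left endpoint) one has ∫u_n²/∫(u_n')² = (L/(nπ))² → 0, so a(u_n,u_n)/||u_n||_{H^1}² → 1. Hence the optimal constant is α = 1.
Therefore α = 1.


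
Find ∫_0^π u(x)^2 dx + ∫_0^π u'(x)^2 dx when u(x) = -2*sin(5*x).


||u||_{H^1(0,π)}^2 = 52*π

u'(x) = -10*cos(5*x).
Expand u² and (u')² and integrate term by term on (0, π), using: for integers n ≥ 1, ∫_0^π sin²(nx) dx = ∫_0^π cos²(nx) dx = π/2; for n ≠ n', ∫_0^π sin(nx)sin(n'x) dx = ∫_0^π cos(nx)cos(n'x) dx = 0; and by product-to-sum, ∫_0^π sin(nx)cos(n'x) dx = ½∫_0^π [sin((n+n')x) + sin((n−n')x)] dx, which is 0 when n+n' is even and 2n/(n²−n'²) when n+n' is odd (it need not vanish on (0, π)).
  u² squared terms: (-2)²·∫sin(5x)² dx = 4·π/2 = 2*π.
  So ∫_0^π u² dx = 2*π.
  (u')² squared terms: (-10)²·∫cos(5x)² dx = 100·π/2 = 50*π.
  So ∫_0^π (u')² dx = 50*π.
||u||_{H^1}^2 = (2*π) + (50*π) = 52*π.


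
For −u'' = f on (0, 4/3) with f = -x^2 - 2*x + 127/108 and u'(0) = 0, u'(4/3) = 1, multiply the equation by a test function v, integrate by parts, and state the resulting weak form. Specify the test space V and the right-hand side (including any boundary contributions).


V = H^1(0, 4/3) (v unrestricted at boundary; u is determined up to an additive constant); weak form: ∫_0^4/3 u'v' dx = ∫_0^4/3 (-x^2 - 2*x + 127/108) v dx + v(4/3) for all v ∈ V.

Multiply both sides by a test function v and integrate from 0 to 4/3:
  ∫_0^4/3 −u''(x) v(x) dx = ∫_0^4/3 f(x) v(x) dx.
Integrate the LHS by parts once:
  ∫_0^4/3 −u'' v dx = −[u'(x) v(x)]_0^4/3 + ∫_0^4/3 u'(x) v'(x) dx.
Thus ∫_0^4/3 u'(x) v'(x) dx = ∫_0^4/3 f(x) v(x) dx + [u'(x) v(x)]_0^4/3.
Choose V so that boundary terms are either known or forced to vanish.
u has inhomogeneous Neumann u'(0) = 0, u'(4/3) = 1. [u' v]_0^4/3 = (1)·v(4/3) − (0)·v(0) = v(4/3). Take V = H^1(0, 4/3); boundary term becomes part of RHS.
Weak formulation: find u (satisfying any essential BC) such that ∫_0^4/3 u'(x) v'(x) dx = ∫_0^4/3 f v dx + v(4/3) for all v ∈ V (Neumann data are natural BCs: they enter the RHS as boundary terms).
Substituting f(x) = -x^2 - 2*x + 127/108, the right-hand side is ∫_0^4/3 (-x^2 - 2*x + 127/108) v dx + v(4/3).
Compatibility check (pure Neumann): taking v ≡ 1 ∈ V gives 0 = ∫_0^4/3 f dx + (1) − (0), i.e. ∫_0^4/3 f dx must equal u'(0) − u'(4/3) = -1. Indeed ∫_0^4/3 (-x^2 - 2*x + 127/108) dx = -1, so the data are compatible. The solution is then unique only up to an additive constant (fix it e.g. by requiring ∫_0^4/3 u dx = 0).


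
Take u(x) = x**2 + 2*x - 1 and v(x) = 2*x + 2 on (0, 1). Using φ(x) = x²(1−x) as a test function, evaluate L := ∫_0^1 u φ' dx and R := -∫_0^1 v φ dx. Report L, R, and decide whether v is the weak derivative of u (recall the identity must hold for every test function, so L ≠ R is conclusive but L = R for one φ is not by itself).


LHS = -4/15, RHS = -4/15. Yes, v = u' weakly.

u(x) = x**2 + 2*x - 1, classical derivative u'(x) = 2*x + 2.
φ(x) = x²(1−x), so φ'(x) = x*(2 - 3*x).
Note φ(0) = φ(1) = 0, so the boundary term u·φ vanishes.
LHS = ∫_0^1 u(x) φ'(x) dx = ∫_0^1 (-3*x^4 - 4*x^3 + 7*x^2 - 2*x) dx. Term by term:
  ∫_0^1 -3*x^4 dx = -3/5;  ∫_0^1 -4*x^3 dx = -1;  ∫_0^1 7*x^2 dx = 7/3;
  ∫_0^1 -2*x dx = -1.
Sum: -3/5 − 1 + 7/3 − 1 = -4/15.
So LHS = -4/15.
∫_0^1 v(x) φ(x) dx = ∫_0^1 (-2*x^4 + 2*x^2) dx. Term by term:
  ∫_0^1 -2*x^4 dx = -2/5;  ∫_0^1 2*x^2 dx = 2/3.
Sum: -2/5 + 2/3 = 4/15.
So RHS = -∫_0^1 v(x) φ(x) dx = -4/15.
LHS = RHS, so the identity holds for this test φ.
Moreover u is smooth here and v(x) = u'(x) = 2*x + 2 pointwise, so the identity holds for every test function. Hence v is the weak derivative of u.


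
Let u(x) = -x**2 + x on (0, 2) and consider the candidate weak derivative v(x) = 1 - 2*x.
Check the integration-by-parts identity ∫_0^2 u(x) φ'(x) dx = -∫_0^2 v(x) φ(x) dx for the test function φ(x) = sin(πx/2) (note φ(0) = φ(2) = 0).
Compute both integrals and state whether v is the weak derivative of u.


LHS = 4/π, RHS = 4/π. Yes, v = u' weakly.

u(x) = -x**2 + x, classical derivative u'(x) = 1 - 2*x.
φ(x) = sin(πx/2), so φ'(x) = π*cos(π*x/2)/2.
Note φ(0) = φ(2) = 0, so the boundary term u·φ vanishes.
LHS = ∫_0^2 u(x) φ'(x) dx = ∫_0^2 (-π*x^2*cos(π*x/2)/2 + π*x*cos(π*x/2)/2) dx. Term by term:
  ∫_0^2 π*x*cos(π*x/2)/2 dx = -4/π;  ∫_0^2 -π*x^2*cos(π*x/2)/2 dx = 8/π.
Sum: -4/π + 8/π = 4/π.
So LHS = 4/π.
∫_0^2 v(x) φ(x) dx = ∫_0^2 (-2*x*sin(π*x/2) + sin(π*x/2)) dx. Term by term:
  ∫_0^2 -2*x*sin(π*x/2) dx = -8/π;  ∫_0^2 sin(π*x/2) dx = 4/π.
Sum: -8/π + 4/π = -4/π.
So RHS = -∫_0^2 v(x) φ(x) dx = 4/π.
LHS = RHS, so the identity holds for this test φ.
Moreover u is smooth here and v(x) = u'(x) = 1 - 2*x pointwise, so the identity holds for every test function. Hence v is the weak derivative of u.


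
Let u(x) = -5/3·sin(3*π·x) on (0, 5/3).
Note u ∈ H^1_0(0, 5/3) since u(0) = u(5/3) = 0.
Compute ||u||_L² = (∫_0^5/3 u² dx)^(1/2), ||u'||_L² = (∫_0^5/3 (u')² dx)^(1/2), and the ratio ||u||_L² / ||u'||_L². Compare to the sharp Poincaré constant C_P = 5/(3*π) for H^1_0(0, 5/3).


||u||_L² / ||u'||_L² = 1/(3*π) < C_P = 5/(3*π).

u(x) = -5/3·sin(3*π·x), so u'(x) = -5*π*cos(3*π*x).
Writing u(x) = A·sin(kπx/L) with A = -5/3 and k = 5, use ∫_0^L sin²(kπx/L) dx = L/2 and ∫_0^L cos²(kπx/L) dx = L/2.
u² = 25/9·sin²(3*π·x) and (u')² = 25*π^2·cos²(3*π·x), and each of sin², cos² integrates to L/2 = 5/6 over (0, 5/3).
∫_0^5/3 u² dx = 125/54, so ||u||_L² = 5*sqrt(30)/18.
∫_0^5/3 (u')² dx = 125*π^2/6, so ||u'||_L² = 5*sqrt(30)*π/6.
Ratio ||u||_L² / ||u'||_L² = 1/(3*π).
Sharp Poincaré constant on H^1_0(0, 5/3) is C_P = L/π = 5/(3*π), achieved by sin(3*π/5·x).
This is the k = 5 harmonic; the ratio L/(kπ) is strictly less than C_P = L/π, consistent with the sharp inequality ||u||_L² ≤ C_P ||u'||_L².


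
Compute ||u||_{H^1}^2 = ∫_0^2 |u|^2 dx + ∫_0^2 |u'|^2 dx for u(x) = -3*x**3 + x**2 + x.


||u||_{H^1}^2 = 44762/105

The H^1 norm (squared) on an interval (0, L) is
  ||u||_{H^1}^2 = ∫_0^L u(x)^2 dx + ∫_0^L u'(x)^2 dx.
Compute u'(x) = -9*x**2 + 2*x + 1.
Then u(x)^2 = 9*x**6 - 6*x**5 - 5*x**4 + 2*x**3 + x**2 and u'(x)^2 = 81*x**4 - 36*x**3 - 14*x**2 + 4*x + 1.
Integrate each monomial from 0 to 2 using ∫_0^2 c·x^n dx = c·2^(n+1)/(n+1):
  ∫_0^2 u(x)^2 dx = ∫_0^2 (9*x^6 - 6*x^5 - 5*x^4 + 2*x^3 + x^2) dx. Term by term:
    ∫_0^2 9*x^6 dx = 1152/7;  ∫_0^2 -6*x^5 dx = -64;  ∫_0^2 -5*x^4 dx = -32;
    ∫_0^2 2*x^3 dx = 8;  ∫_0^2 x^2 dx = 8/3.
  Sum: 1152/7 − 64 − 32 + 8 + 8/3 = 1664/21.
  ∫_0^2 u'(x)^2 dx = ∫_0^2 (81*x^4 - 36*x^3 - 14*x^2 + 4*x + 1) dx. Term by term:
    ∫_0^2 81*x^4 dx = 2592/5;  ∫_0^2 -36*x^3 dx = -144;  ∫_0^2 -14*x^2 dx = -112/3;
    ∫_0^2 4*x dx = 8;  ∫_0^2 1 dx = 2.
  Sum: 2592/5 − 144 − 112/3 + 8 + 2 = 5206/15.
Adding: ||u||_{H^1}^2 = 1664/21 + 5206/15 = 44762/105.


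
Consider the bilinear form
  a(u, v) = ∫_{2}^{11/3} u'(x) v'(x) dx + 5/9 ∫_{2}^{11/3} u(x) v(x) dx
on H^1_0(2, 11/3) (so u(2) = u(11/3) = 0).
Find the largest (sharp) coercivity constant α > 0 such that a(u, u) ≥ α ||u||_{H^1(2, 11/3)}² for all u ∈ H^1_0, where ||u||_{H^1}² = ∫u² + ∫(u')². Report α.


α = (125 + 81*π^2)/(9*(25 + 9*π^2))

Coercivity of a(·,·) on H^1_0(2, 11/3) means a(u, u) ≥ α ||u||_{H^1}² for every u ∈ H^1_0.
The interval has length L = 5/3, and Poincaré/coercivity depend only on L. Here a(u, u) = ∫(u')² + (5/9)·∫u².
Here 0 < c = 5/9 < 1. The condition a(u,u) ≥ α||u||_{H^1}² reads (1−α)∫(u')² ≥ (α−c)∫u². Any admissible α is ≤ 1 (rapidly oscillating u have ∫u²/∫(u')² → 0), and α = 1 would force 0 ≥ (1−c)∫u², impossible since c < 1; so 1−α > 0. By the sharp Poincaré inequality on H^1_0 of an interval of length L, ∫(u')² ≥ (π/L)²∫u² with equality for the first sine mode sin(π(x−x₀)/L) (x₀ the left endpoint), so the inequality holds for all u iff (1−α)(π/L)² ≥ α − c, i.e. α ≤ ((π/L)² + c)/((π/L)² + 1) = (1 + c(L/π)²)/(1 + (L/π)²). With (π/L)² = 9*π^2/25 and c = 5/9, the largest admissible constant is α = ((π/L)² + c)/((π/L)² + 1).
Simplifying, α = (125 + 81*π^2)/(9*(25 + 9*π^2)).


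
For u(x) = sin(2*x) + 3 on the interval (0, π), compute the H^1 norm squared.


||u||_{H^1(0,π)}^2 = 23*π/2

u'(x) = 2*cos(2*x).
Expand u² and (u')² and integrate term by term on (0, π), using: for integers n ≥ 1, ∫_0^π sin²(nx) dx = ∫_0^π cos²(nx) dx = π/2; for n ≠ n', ∫_0^π sin(nx)sin(n'x) dx = ∫_0^π cos(nx)cos(n'x) dx = 0; and by product-to-sum, ∫_0^π sin(nx)cos(n'x) dx = ½∫_0^π [sin((n+n')x) + sin((n−n')x)] dx, which is 0 when n+n' is even and 2n/(n²−n'²) when n+n' is odd (it need not vanish on (0, π)). For the constant mode: ∫_0^π 1 dx = π, ∫_0^π cos(nx) dx = 0, ∫_0^π sin(nx) dx = (1−(−1)^n)/n.
  u² squared terms: (3)²·∫1 dx = 9·π = 9*π;  (1)²·∫sin(2x)² dx = 1·π/2 = π/2.
  u² cross terms: 2·(3)·(1)·∫1·sin(2x) dx = 6·(0) = 0.
  So ∫_0^π u² dx = 9*π + π/2 + 0 = 19*π/2.
  (u')² squared terms: (2)²·∫cos(2x)² dx = 4·π/2 = 2*π.
  So ∫_0^π (u')² dx = 2*π.
||u||_{H^1}^2 = (19*π/2) + (2*π) = 23*π/2.


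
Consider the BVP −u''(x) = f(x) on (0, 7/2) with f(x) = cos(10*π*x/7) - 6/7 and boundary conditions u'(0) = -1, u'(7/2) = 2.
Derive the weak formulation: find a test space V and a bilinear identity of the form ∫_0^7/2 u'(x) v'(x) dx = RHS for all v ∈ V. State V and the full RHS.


V = H^1(0, 7/2) (v unrestricted at boundary; u is determined up to an additive constant); weak form: ∫_0^7/2 u'v' dx = ∫_0^7/2 (cos(10*π*x/7) - 6/7) v dx + 2·v(7/2) + v(0) for all v ∈ V.

Multiply both sides by a test function v and integrate from 0 to 7/2:
  ∫_0^7/2 −u''(x) v(x) dx = ∫_0^7/2 f(x) v(x) dx.
Integrate the LHS by parts once:
  ∫_0^7/2 −u'' v dx = −[u'(x) v(x)]_0^7/2 + ∫_0^7/2 u'(x) v'(x) dx.
Thus ∫_0^7/2 u'(x) v'(x) dx = ∫_0^7/2 f(x) v(x) dx + [u'(x) v(x)]_0^7/2.
Choose V so that boundary terms are either known or forced to vanish.
u has inhomogeneous Neumann u'(0) = -1, u'(7/2) = 2. [u' v]_0^7/2 = (2)·v(7/2) − (-1)·v(0) = 2·v(7/2) + v(0). Take V = H^1(0, 7/2); boundary term becomes part of RHS.
Weak formulation: find u (satisfying any essential BC) such that ∫_0^7/2 u'(x) v'(x) dx = ∫_0^7/2 f v dx + 2·v(7/2) + v(0) for all v ∈ V (Neumann data are natural BCs: they enter the RHS as boundary terms).
Substituting f(x) = cos(10*π*x/7) - 6/7, the right-hand side is ∫_0^7/2 (cos(10*π*x/7) - 6/7) v dx + 2·v(7/2) + v(0).
Compatibility check (pure Neumann): taking v ≡ 1 ∈ V gives 0 = ∫_0^7/2 f dx + (2) − (-1), i.e. ∫_0^7/2 f dx must equal u'(0) − u'(7/2) = -3. Indeed ∫_0^7/2 (cos(10*π*x/7) - 6/7) dx = -3, so the data are compatible. The solution is then unique only up to an additive constant (fix it e.g. by requiring ∫_0^7/2 u dx = 0).


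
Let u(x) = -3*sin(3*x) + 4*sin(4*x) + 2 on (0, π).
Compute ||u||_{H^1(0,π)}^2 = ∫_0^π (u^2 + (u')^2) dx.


||u||_{H^1(0,π)}^2 = -8 + 185*π

u'(x) = -9*cos(3*x) + 16*cos(4*x).
Expand u² and (u')² and integrate term by term on (0, π), using: for integers n ≥ 1, ∫_0^π sin²(nx) dx = ∫_0^π cos²(nx) dx = π/2; for n ≠ n', ∫_0^π sin(nx)sin(n'x) dx = ∫_0^π cos(nx)cos(n'x) dx = 0; and by product-to-sum, ∫_0^π sin(nx)cos(n'x) dx = ½∫_0^π [sin((n+n')x) + sin((n−n')x)] dx, which is 0 when n+n' is even and 2n/(n²−n'²) when n+n' is odd (it need not vanish on (0, π)). For the constant mode: ∫_0^π 1 dx = π, ∫_0^π cos(nx) dx = 0, ∫_0^π sin(nx) dx = (1−(−1)^n)/n.
  u² squared terms: (2)²·∫1 dx = 4·π = 4*π;  (-3)²·∫sin(3x)² dx = 9·π/2 = 9*π/2;  (4)²·∫sin(4x)² dx = 16·π/2 = 8*π.
  u² cross terms: 2·(2)·(-3)·∫1·sin(3x) dx = -12·(2/3) = -8;  2·(2)·(4)·∫1·sin(4x) dx = 16·(0) = 0;  2·(-3)·(4)·∫sin(3x)·sin(4x) dx = -24·(0) = 0.
  So ∫_0^π u² dx = 4*π + 9*π/2 + 8*π − 8 + 0 + 0 = -8 + 33*π/2.
  (u')² squared terms: (-9)²·∫cos(3x)² dx = 81·π/2 = 81*π/2;  (16)²·∫cos(4x)² dx = 256·π/2 = 128*π.
  (u')² cross terms: 2·(-9)·(16)·∫cos(3x)·cos(4x) dx = -288·(0) = 0.
  So ∫_0^π (u')² dx = 81*π/2 + 128*π + 0 = 337*π/2.
||u||_{H^1}^2 = (-8 + 33*π/2) + (337*π/2) = -8 + 185*π.


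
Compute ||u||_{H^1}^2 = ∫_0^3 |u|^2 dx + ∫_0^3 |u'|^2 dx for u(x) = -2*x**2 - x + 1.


||u||_{H^1}^2 = 2127/5

The H^1 norm (squared) on an interval (0, L) is
  ||u||_{H^1}^2 = ∫_0^L u(x)^2 dx + ∫_0^L u'(x)^2 dx.
Compute u'(x) = -4*x - 1.
Then u(x)^2 = 4*x**4 + 4*x**3 - 3*x**2 - 2*x + 1 and u'(x)^2 = 16*x**2 + 8*x + 1.
Integrate each monomial from 0 to 3 using ∫_0^3 c·x^n dx = c·3^(n+1)/(n+1):
  ∫_0^3 u(x)^2 dx = ∫_0^3 (4*x^4 + 4*x^3 - 3*x^2 - 2*x + 1) dx. Term by term:
    ∫_0^3 4*x^4 dx = 972/5;  ∫_0^3 4*x^3 dx = 81;  ∫_0^3 -3*x^2 dx = -27;
    ∫_0^3 -2*x dx = -9;  ∫_0^3 1 dx = 3.
  Sum: 972/5 + 81 − 27 − 9 + 3 = 1212/5.
  ∫_0^3 u'(x)^2 dx = ∫_0^3 (16*x^2 + 8*x + 1) dx. Term by term:
    ∫_0^3 16*x^2 dx = 144;  ∫_0^3 8*x dx = 36;  ∫_0^3 1 dx = 3.
  Sum: 144 + 36 + 3 = 183.
Adding: ||u||_{H^1}^2 = 1212/5 + 183 = 2127/5.


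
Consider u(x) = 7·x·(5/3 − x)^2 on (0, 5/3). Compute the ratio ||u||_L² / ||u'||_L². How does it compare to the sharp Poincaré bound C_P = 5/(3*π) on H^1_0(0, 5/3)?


||u||_L² / ||u'||_L² = 5*sqrt(14)/42 < C_P = 5/(3*π).

u(x) = 7·x·(5/3 − x)^2, so u'(x) = 21*x^2 - 140*x/3 + 175/9.
u(x) = 7·x·(5/3 − x)^2 vanishes at x = 0 and x = 5/3, so u ∈ H^1_0(0, 5/3). Differentiate via the product rule and integrate the resulting polynomials term by term.
  ∫_0^5/3 u² dx = ∫_0^5/3 (49*x^6 - 980*x^5/3 + 2450*x^4/3 - 24500*x^3/27 + 30625*x^2/81) dx. Term by term:
    ∫_0^5/3 49*x^6 dx = 546875/2187;  ∫_0^5/3 -980*x^5/3 dx = -7656250/6561;  ∫_0^5/3 2450*x^4/3 dx = 1531250/729;
    ∫_0^5/3 -24500*x^3/27 dx = -3828125/2187;  ∫_0^5/3 30625*x^2/81 dx = 3828125/6561.
  Sum: 546875/2187 − 7656250/6561 + 1531250/729 − 3828125/2187 + 3828125/6561 = 109375/6561.
  ∫_0^5/3 (u')² dx = ∫_0^5/3 (441*x^4 - 1960*x^3 + 26950*x^2/9 - 49000*x/27 + 30625/81) dx. Term by term:
    ∫_0^5/3 441*x^4 dx = 30625/27;  ∫_0^5/3 -1960*x^3 dx = -306250/81;  ∫_0^5/3 26950*x^2/9 dx = 3368750/729;
    ∫_0^5/3 -49000*x/27 dx = -612500/243;  ∫_0^5/3 30625/81 dx = 153125/243.
  Sum: 30625/27 − 306250/81 + 3368750/729 − 612500/243 + 153125/243 = 61250/729.
∫_0^5/3 u² dx = 109375/6561, so ||u||_L² = 125*sqrt(7)/81.
∫_0^5/3 (u')² dx = 61250/729, so ||u'||_L² = 175*sqrt(2)/27.
Ratio ||u||_L² / ||u'||_L² = 5*sqrt(14)/42.
Sharp Poincaré constant on H^1_0(0, 5/3) is C_P = L/π = 5/(3*π), achieved by sin(3*π/5·x).
A polynomial bump cannot attain the sharp Poincaré constant (only the first sine eigenfunction does), so the ratio is strictly less than C_P, consistent with ||u||_L² ≤ C_P ||u'||_L².


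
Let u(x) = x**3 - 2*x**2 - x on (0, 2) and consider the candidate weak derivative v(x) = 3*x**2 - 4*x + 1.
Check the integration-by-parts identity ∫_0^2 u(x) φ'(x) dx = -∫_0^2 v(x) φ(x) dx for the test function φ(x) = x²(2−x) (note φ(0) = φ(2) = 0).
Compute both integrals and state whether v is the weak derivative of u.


LHS = 4/3, RHS = -4/3. No, v is not the weak derivative of u.

u(x) = x**3 - 2*x**2 - x, classical derivative u'(x) = 3*x**2 - 4*x - 1.
φ(x) = x²(2−x), so φ'(x) = x*(4 - 3*x).
Note φ(0) = φ(2) = 0, so the boundary term u·φ vanishes.
LHS = ∫_0^2 u(x) φ'(x) dx = ∫_0^2 (-3*x^5 + 10*x^4 - 5*x^3 - 4*x^2) dx. Term by term:
  ∫_0^2 -3*x^5 dx = -32;  ∫_0^2 10*x^4 dx = 64;  ∫_0^2 -5*x^3 dx = -20;
  ∫_0^2 -4*x^2 dx = -32/3.
Sum: -32 + 64 − 20 − 32/3 = 4/3.
So LHS = 4/3.
∫_0^2 v(x) φ(x) dx = ∫_0^2 (-3*x^5 + 10*x^4 - 9*x^3 + 2*x^2) dx. Term by term:
  ∫_0^2 -3*x^5 dx = -32;  ∫_0^2 10*x^4 dx = 64;  ∫_0^2 -9*x^3 dx = -36;
  ∫_0^2 2*x^2 dx = 16/3.
Sum: -32 + 64 − 36 + 16/3 = 4/3.
So RHS = -∫_0^2 v(x) φ(x) dx = -4/3.
LHS − RHS = 8/3 ≠ 0, so the identity fails.
(For a valid weak derivative the identity must hold for EVERY test function, in particular this one. The failure shows v is NOT the weak derivative of u.)
Correct weak derivative would be u'(x) = 3*x**2 - 4*x - 1.


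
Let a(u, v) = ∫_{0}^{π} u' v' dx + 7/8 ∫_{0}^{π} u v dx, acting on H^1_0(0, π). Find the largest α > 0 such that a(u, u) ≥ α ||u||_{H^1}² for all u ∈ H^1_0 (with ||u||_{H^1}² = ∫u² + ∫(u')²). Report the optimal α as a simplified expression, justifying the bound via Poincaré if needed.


α = 15/16

Coercivity of a(·,·) on H^1_0(0, π) means a(u, u) ≥ α ||u||_{H^1}² for every u ∈ H^1_0.
The interval has length L = π, and Poincaré/coercivity depend only on L. Here a(u, u) = ∫(u')² + (7/8)·∫u².
Here 0 < c = 7/8 < 1. The condition a(u,u) ≥ α||u||_{H^1}² reads (1−α)∫(u')² ≥ (α−c)∫u². Any admissible α is ≤ 1 (rapidly oscillating u have ∫u²/∫(u')² → 0), and α = 1 would force 0 ≥ (1−c)∫u², impossible since c < 1; so 1−α > 0. By the sharp Poincaré inequality on H^1_0 of an interval of length L, ∫(u')² ≥ (π/L)²∫u² with equality for the first sine mode sin(π(x−x₀)/L) (x₀ the left endpoint), so the inequality holds for all u iff (1−α)(π/L)² ≥ α − c, i.e. α ≤ ((π/L)² + c)/((π/L)² + 1) = (1 + c(L/π)²)/(1 + (L/π)²). With (π/L)² = 1 and c = 7/8, the largest admissible constant is α = ((π/L)² + c)/((π/L)² + 1).
Simplifying, α = 15/16.


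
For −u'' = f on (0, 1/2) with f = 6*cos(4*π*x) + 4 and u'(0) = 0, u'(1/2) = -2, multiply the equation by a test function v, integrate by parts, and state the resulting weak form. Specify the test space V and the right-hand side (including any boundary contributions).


V = H^1(0, 1/2) (v unrestricted at boundary; u is determined up to an additive constant); weak form: ∫_0^1/2 u'v' dx = ∫_0^1/2 (6*cos(4*π*x) + 4) v dx − 2·v(1/2) for all v ∈ V.

Multiply both sides by a test function v and integrate from 0 to 1/2:
  ∫_0^1/2 −u''(x) v(x) dx = ∫_0^1/2 f(x) v(x) dx.
Integrate the LHS by parts once:
  ∫_0^1/2 −u'' v dx = −[u'(x) v(x)]_0^1/2 + ∫_0^1/2 u'(x) v'(x) dx.
Thus ∫_0^1/2 u'(x) v'(x) dx = ∫_0^1/2 f(x) v(x) dx + [u'(x) v(x)]_0^1/2.
Choose V so that boundary terms are either known or forced to vanish.
u has inhomogeneous Neumann u'(0) = 0, u'(1/2) = -2. [u' v]_0^1/2 = (-2)·v(1/2) − (0)·v(0) = − 2·v(1/2). Take V = H^1(0, 1/2); boundary term becomes part of RHS.
Weak formulation: find u (satisfying any essential BC) such that ∫_0^1/2 u'(x) v'(x) dx = ∫_0^1/2 f v dx − 2·v(1/2) for all v ∈ V (Neumann data are natural BCs: they enter the RHS as boundary terms).
Substituting f(x) = 6*cos(4*π*x) + 4, the right-hand side is ∫_0^1/2 (6*cos(4*π*x) + 4) v dx − 2·v(1/2).
Compatibility check (pure Neumann): taking v ≡ 1 ∈ V gives 0 = ∫_0^1/2 f dx + (-2) − (0), i.e. ∫_0^1/2 f dx must equal u'(0) − u'(1/2) = 2. Indeed ∫_0^1/2 (6*cos(4*π*x) + 4) dx = 2, so the data are compatible. The solution is then unique only up to an additive constant (fix it e.g. by requiring ∫_0^1/2 u dx = 0).


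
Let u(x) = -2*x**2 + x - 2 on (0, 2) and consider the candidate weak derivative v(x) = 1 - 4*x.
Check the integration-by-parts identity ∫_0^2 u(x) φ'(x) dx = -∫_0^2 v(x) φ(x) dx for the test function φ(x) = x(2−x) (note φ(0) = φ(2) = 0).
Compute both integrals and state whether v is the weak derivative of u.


LHS = 4, RHS = 4. Yes, v = u' weakly.

u(x) = -2*x**2 + x - 2, classical derivative u'(x) = 1 - 4*x.
φ(x) = x(2−x), so φ'(x) = 2 - 2*x.
Note φ(0) = φ(2) = 0, so the boundary term u·φ vanishes.
LHS = ∫_0^2 u(x) φ'(x) dx = ∫_0^2 (4*x^3 - 6*x^2 + 6*x - 4) dx. Term by term:
  ∫_0^2 4*x^3 dx = 16;  ∫_0^2 -6*x^2 dx = -16;  ∫_0^2 6*x dx = 12;
  ∫_0^2 -4 dx = -8.
Sum: 16 − 16 + 12 − 8 = 4.
So LHS = 4.
∫_0^2 v(x) φ(x) dx = ∫_0^2 (4*x^3 - 9*x^2 + 2*x) dx. Term by term:
  ∫_0^2 4*x^3 dx = 16;  ∫_0^2 -9*x^2 dx = -24;  ∫_0^2 2*x dx = 4.
Sum: 16 − 24 + 4 = -4.
So RHS = -∫_0^2 v(x) φ(x) dx = 4.
LHS = RHS, so the identity holds for this test φ.
Moreover u is smooth here and v(x) = u'(x) = 1 - 4*x pointwise, so the identity holds for every test function. Hence v is the weak derivative of u.


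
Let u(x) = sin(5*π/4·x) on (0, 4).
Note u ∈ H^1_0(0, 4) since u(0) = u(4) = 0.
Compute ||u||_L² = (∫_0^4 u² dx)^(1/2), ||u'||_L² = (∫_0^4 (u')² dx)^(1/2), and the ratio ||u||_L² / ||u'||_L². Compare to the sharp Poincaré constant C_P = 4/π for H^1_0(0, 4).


||u||_L² / ||u'||_L² = 4/(5*π) < C_P = 4/π.

u(x) = sin(5*π/4·x), so u'(x) = 5*π*cos(5*π*x/4)/4.
Writing u(x) = A·sin(kπx/L) with A = 1 and k = 5, use ∫_0^L sin²(kπx/L) dx = L/2 and ∫_0^L cos²(kπx/L) dx = L/2.
u² = 1·sin²(5*π/4·x) and (u')² = 25*π^2/16·cos²(5*π/4·x), and each of sin², cos² integrates to L/2 = 2 over (0, 4).
∫_0^4 u² dx = 2, so ||u||_L² = sqrt(2).
∫_0^4 (u')² dx = 25*π^2/8, so ||u'||_L² = 5*sqrt(2)*π/4.
Ratio ||u||_L² / ||u'||_L² = 4/(5*π).
Sharp Poincaré constant on H^1_0(0, 4) is C_P = L/π = 4/π, achieved by sin(π/4·x).
This is the k = 5 harmonic; the ratio L/(kπ) is strictly less than C_P = L/π, consistent with the sharp inequality ||u||_L² ≤ C_P ||u'||_L².


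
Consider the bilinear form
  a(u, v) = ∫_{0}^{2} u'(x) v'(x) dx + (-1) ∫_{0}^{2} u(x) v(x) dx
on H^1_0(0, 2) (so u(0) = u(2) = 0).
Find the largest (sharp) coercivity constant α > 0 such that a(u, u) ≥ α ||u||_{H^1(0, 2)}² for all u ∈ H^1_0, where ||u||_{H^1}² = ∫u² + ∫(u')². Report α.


α = (-4 + π^2)/(4 + π^2)

Coercivity of a(·,·) on H^1_0(0, 2) means a(u, u) ≥ α ||u||_{H^1}² for every u ∈ H^1_0.
The interval has length L = 2, and Poincaré/coercivity depend only on L. Here a(u, u) = ∫(u')² + (-1)·∫u².
Here c = -1 < 0 with |c| < (π/L)² = π^2/4, so coercivity still holds. The condition a(u,u) ≥ α||u||_{H^1}² reads (1−α)∫(u')² ≥ (α−c)∫u². Any admissible α is ≤ 1 (rapidly oscillating u have ∫u²/∫(u')² → 0), and α = 1 would force 0 ≥ (1−c)∫u², impossible since c < 1; so 1−α > 0. By the sharp Poincaré inequality on H^1_0 of an interval of length L, ∫(u')² ≥ (π/L)²∫u² with equality for the first sine mode sin(π(x−x₀)/L) (x₀ the left endpoint), so the inequality holds for all u iff (1−α)(π/L)² ≥ α − c, i.e. α ≤ ((π/L)² + c)/((π/L)² + 1) = (1 + c(L/π)²)/(1 + (L/π)²). (Direct route, valid since c ≤ 0: Poincaré gives c∫u² ≥ c(L/π)²∫(u')², so a(u,u) ≥ (1 + c(L/π)²)∫(u')², while ||u||_{H^1}² ≤ (1 + (L/π)²)∫(u')²; dividing yields the same α.) With (π/L)² = π^2/4 and c = -1, the largest admissible constant is α = ((π/L)² + c)/((π/L)² + 1).
Simplifying, α = (-4 + π^2)/(4 + π^2).


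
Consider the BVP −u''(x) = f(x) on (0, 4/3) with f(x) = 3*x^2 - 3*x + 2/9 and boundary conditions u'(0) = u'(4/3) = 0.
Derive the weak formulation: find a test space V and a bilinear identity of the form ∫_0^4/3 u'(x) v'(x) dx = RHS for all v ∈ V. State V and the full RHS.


V = H^1(0, 4/3) (no boundary constraint on v; u is determined up to an additive constant); weak form: ∫_0^4/3 u'v' dx = ∫_0^4/3 (3*x^2 - 3*x + 2/9) v dx for all v ∈ V.

Multiply both sides by a test function v and integrate from 0 to 4/3:
  ∫_0^4/3 −u''(x) v(x) dx = ∫_0^4/3 f(x) v(x) dx.
Integrate the LHS by parts once:
  ∫_0^4/3 −u'' v dx = −[u'(x) v(x)]_0^4/3 + ∫_0^4/3 u'(x) v'(x) dx.
Thus ∫_0^4/3 u'(x) v'(x) dx = ∫_0^4/3 f(x) v(x) dx + [u'(x) v(x)]_0^4/3.
Choose V so that boundary terms are either known or forced to vanish.
u has homogeneous Neumann: u'(0) = u'(4/3) = 0. So [u' v]_0^4/3 = 0·v(4/3) − 0·v(0) = 0 for any v; take V = H^1(0, 4/3).
Weak formulation: find u (satisfying any essential BC) such that ∫_0^4/3 u'(x) v'(x) dx = ∫_0^4/3 f v dx for all v ∈ V (homogeneous Neumann, so boundary terms vanish).
Substituting f(x) = 3*x^2 - 3*x + 2/9, the right-hand side is ∫_0^4/3 (3*x^2 - 3*x + 2/9) v dx.
Compatibility check (pure Neumann): taking v ≡ 1 ∈ V gives 0 = ∫_0^4/3 f dx + (0) − (0), i.e. ∫_0^4/3 f dx must equal u'(0) − u'(4/3) = 0. Indeed ∫_0^4/3 (3*x^2 - 3*x + 2/9) dx = 0, so the data are compatible. The solution is then unique only up to an additive constant (fix it e.g. by requiring ∫_0^4/3 u dx = 0).


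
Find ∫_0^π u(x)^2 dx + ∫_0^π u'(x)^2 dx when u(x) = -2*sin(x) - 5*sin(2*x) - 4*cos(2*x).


||u||_{H^1(0,π)}^2 = -160/3 + 213*π/2

u'(x) = 8*sin(2*x) - 2*cos(x) - 10*cos(2*x).
Expand u² and (u')² and integrate term by term on (0, π), using: for integers n ≥ 1, ∫_0^π sin²(nx) dx = ∫_0^π cos²(nx) dx = π/2; for n ≠ n', ∫_0^π sin(nx)sin(n'x) dx = ∫_0^π cos(nx)cos(n'x) dx = 0; and by product-to-sum, ∫_0^π sin(nx)cos(n'x) dx = ½∫_0^π [sin((n+n')x) + sin((n−n')x)] dx, which is 0 when n+n' is even and 2n/(n²−n'²) when n+n' is odd (it need not vanish on (0, π)).
  u² squared terms: (-5)²·∫sin(2x)² dx = 25·π/2 = 25*π/2;  (-4)²·∫cos(2x)² dx = 16·π/2 = 8*π;  (-2)²·∫sin(x)² dx = 4·π/2 = 2*π.
  u² cross terms: 2·(-5)·(-4)·∫sin(2x)·cos(2x) dx = 40·(0) = 0;  2·(-5)·(-2)·∫sin(2x)·sin(x) dx = 20·(0) = 0;  2·(-4)·(-2)·∫cos(2x)·sin(x) dx = 16·(-2/3) = -32/3.
  So ∫_0^π u² dx = 25*π/2 + 8*π + 2*π + 0 + 0 − 32/3 = -32/3 + 45*π/2.
  (u')² squared terms: (-10)²·∫cos(2x)² dx = 100·π/2 = 50*π;  (-2)²·∫cos(x)² dx = 4·π/2 = 2*π;  (8)²·∫sin(2x)² dx = 64·π/2 = 32*π.
  (u')² cross terms: 2·(-10)·(-2)·∫cos(2x)·cos(x) dx = 40·(0) = 0;  2·(-10)·(8)·∫cos(2x)·sin(2x) dx = -160·(0) = 0;  2·(-2)·(8)·∫cos(x)·sin(2x) dx = -32·(4/3) = -128/3.
  So ∫_0^π (u')² dx = 50*π + 2*π + 32*π + 0 + 0 − 128/3 = -128/3 + 84*π.
||u||_{H^1}^2 = (-32/3 + 45*π/2) + (-128/3 + 84*π) = -160/3 + 213*π/2.


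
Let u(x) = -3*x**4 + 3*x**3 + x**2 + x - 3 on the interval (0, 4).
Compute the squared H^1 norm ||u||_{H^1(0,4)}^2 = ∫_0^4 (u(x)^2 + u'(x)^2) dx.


||u||_{H^1}^2 = 4849576/15

The H^1 norm (squared) on an interval (0, L) is
  ||u||_{H^1}^2 = ∫_0^L u(x)^2 dx + ∫_0^L u'(x)^2 dx.
Compute u'(x) = -12*x**3 + 9*x**2 + 2*x + 1.
Then u(x)^2 = 9*x**8 - 18*x**7 + 3*x**6 + 25*x**4 - 16*x**3 - 5*x**2 - 6*x + 9 and u'(x)^2 = 144*x**6 - 216*x**5 + 33*x**4 + 12*x**3 + 22*x**2 + 4*x + 1.
Integrate each monomial from 0 to 4 using ∫_0^4 c·x^n dx = c·4^(n+1)/(n+1):
  ∫_0^4 u(x)^2 dx = ∫_0^4 (9*x^8 - 18*x^7 + 3*x^6 + 25*x^4 - 16*x^3 - 5*x^2 - 6*x + 9) dx. Term by term:
    ∫_0^4 9*x^8 dx = 262144;  ∫_0^4 -18*x^7 dx = -147456;  ∫_0^4 3*x^6 dx = 49152/7;
    ∫_0^4 25*x^4 dx = 5120;  ∫_0^4 -16*x^3 dx = -1024;  ∫_0^4 -5*x^2 dx = -320/3;
    ∫_0^4 -6*x dx = -48;  ∫_0^4 9 dx = 36.
  Sum: 262144 − 147456 + 49152/7 + 5120 − 1024 − 320/3 − 48 + 36 = 2639428/21.
  ∫_0^4 u'(x)^2 dx = ∫_0^4 (144*x^6 - 216*x^5 + 33*x^4 + 12*x^3 + 22*x^2 + 4*x + 1) dx. Term by term:
    ∫_0^4 144*x^6 dx = 2359296/7;  ∫_0^4 -216*x^5 dx = -147456;  ∫_0^4 33*x^4 dx = 33792/5;
    ∫_0^4 12*x^3 dx = 768;  ∫_0^4 22*x^2 dx = 1408/3;  ∫_0^4 4*x dx = 32;
    ∫_0^4 1 dx = 4.
  Sum: 2359296/7 − 147456 + 33792/5 + 768 + 1408/3 + 32 + 4 = 20749892/105.
Adding: ||u||_{H^1}^2 = 2639428/21 + 20749892/105 = 4849576/15.


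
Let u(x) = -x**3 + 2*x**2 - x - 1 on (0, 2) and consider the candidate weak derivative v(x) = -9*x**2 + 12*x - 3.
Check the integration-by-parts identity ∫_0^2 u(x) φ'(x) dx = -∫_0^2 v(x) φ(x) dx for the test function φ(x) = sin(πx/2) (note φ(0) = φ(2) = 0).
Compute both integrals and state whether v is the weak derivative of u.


LHS = -96/π^3 + 12/π, RHS = -288/π^3 + 36/π. No, v is not the weak derivative of u.

u(x) = -x**3 + 2*x**2 - x - 1, classical derivative u'(x) = -3*x**2 + 4*x - 1.
φ(x) = sin(πx/2), so φ'(x) = π*cos(π*x/2)/2.
Note φ(0) = φ(2) = 0, so the boundary term u·φ vanishes.
LHS = ∫_0^2 u(x) φ'(x) dx = ∫_0^2 (-π*x^3*cos(π*x/2)/2 + π*x^2*cos(π*x/2) - π*x*cos(π*x/2)/2 - π*cos(π*x/2)/2) dx. Term by term:
  ∫_0^2 -π*cos(π*x/2)/2 dx = 0;  ∫_0^2 π*x^2*cos(π*x/2) dx = -16/π;  ∫_0^2 -π*x*cos(π*x/2)/2 dx = 4/π;
  ∫_0^2 -π*x^3*cos(π*x/2)/2 dx = -96/π^3 + 24/π.
Sum: 0 − 16/π + 4/π + -96/π^3 + 24/π = -96/π^3 + 12/π.
So LHS = -96/π^3 + 12/π.
∫_0^2 v(x) φ(x) dx = ∫_0^2 (-9*x^2*sin(π*x/2) + 12*x*sin(π*x/2) - 3*sin(π*x/2)) dx. Term by term:
  ∫_0^2 -3*sin(π*x/2) dx = -12/π;  ∫_0^2 -9*x^2*sin(π*x/2) dx = -72/π + 288/π^3;  ∫_0^2 12*x*sin(π*x/2) dx = 48/π.
Sum: -12/π + -72/π + 288/π^3 + 48/π = -36/π + 288/π^3.
So RHS = -∫_0^2 v(x) φ(x) dx = -288/π^3 + 36/π.
LHS − RHS = -24/π + 192/π^3 ≠ 0, so the identity fails.
(For a valid weak derivative the identity must hold for EVERY test function, in particular this one. The failure shows v is NOT the weak derivative of u.)
Correct weak derivative would be u'(x) = -3*x**2 + 4*x - 1.


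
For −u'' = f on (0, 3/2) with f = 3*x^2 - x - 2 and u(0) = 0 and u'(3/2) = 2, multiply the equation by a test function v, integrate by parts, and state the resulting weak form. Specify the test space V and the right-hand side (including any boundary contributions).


V = {v ∈ H^1(0, 3/2) : v(0) = 0} (test functions vanish at x = 0 where u is specified); weak form: ∫_0^3/2 u'v' dx = ∫_0^3/2 (3*x^2 - x - 2) v dx + 2·v(3/2) for all v ∈ V.

Multiply both sides by a test function v and integrate from 0 to 3/2:
  ∫_0^3/2 −u''(x) v(x) dx = ∫_0^3/2 f(x) v(x) dx.
Integrate the LHS by parts once:
  ∫_0^3/2 −u'' v dx = −[u'(x) v(x)]_0^3/2 + ∫_0^3/2 u'(x) v'(x) dx.
Thus ∫_0^3/2 u'(x) v'(x) dx = ∫_0^3/2 f(x) v(x) dx + [u'(x) v(x)]_0^3/2.
Choose V so that boundary terms are either known or forced to vanish.
Mixed BC: u(0) = 0 (Dirichlet) and u'(3/2) = 2 (Neumann). Define V = {v ∈ H^1(0, 3/2) : v(0) = 0}. Then [u' v]_0^3/2 = u'(3/2)·v(3/2) − u'(0)·0 = 2·v(3/2).
Weak formulation: find u (satisfying any essential BC) such that ∫_0^3/2 u'(x) v'(x) dx = ∫_0^3/2 f v dx + 2·v(3/2) for all v ∈ V (Dirichlet at 0 absorbed into V; Neumann datum at x = 3/2 contributes the boundary term).
Substituting f(x) = 3*x^2 - x - 2, the right-hand side is ∫_0^3/2 (3*x^2 - x - 2) v dx + 2·v(3/2).


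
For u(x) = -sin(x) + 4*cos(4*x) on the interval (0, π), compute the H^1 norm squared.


||u||_{H^1(0,π)}^2 = 272/15 + 137*π

u'(x) = -16*sin(4*x) - cos(x).
Expand u² and (u')² and integrate term by term on (0, π), using: for integers n ≥ 1, ∫_0^π sin²(nx) dx = ∫_0^π cos²(nx) dx = π/2; for n ≠ n', ∫_0^π sin(nx)sin(n'x) dx = ∫_0^π cos(nx)cos(n'x) dx = 0; and by product-to-sum, ∫_0^π sin(nx)cos(n'x) dx = ½∫_0^π [sin((n+n')x) + sin((n−n')x)] dx, which is 0 when n+n' is even and 2n/(n²−n'²) when n+n' is odd (it need not vanish on (0, π)).
  u² squared terms: (-1)²·∫sin(x)² dx = 1·π/2 = π/2;  (4)²·∫cos(4x)² dx = 16·π/2 = 8*π.
  u² cross terms: 2·(-1)·(4)·∫sin(x)·cos(4x) dx = -8·(-2/15) = 16/15.
  So ∫_0^π u² dx = π/2 + 8*π + 16/15 = 16/15 + 17*π/2.
  (u')² squared terms: (-1)²·∫cos(x)² dx = 1·π/2 = π/2;  (-16)²·∫sin(4x)² dx = 256·π/2 = 128*π.
  (u')² cross terms: 2·(-1)·(-16)·∫cos(x)·sin(4x) dx = 32·(8/15) = 256/15.
  So ∫_0^π (u')² dx = π/2 + 128*π + 256/15 = 256/15 + 257*π/2.
||u||_{H^1}^2 = (16/15 + 17*π/2) + (256/15 + 257*π/2) = 272/15 + 137*π.


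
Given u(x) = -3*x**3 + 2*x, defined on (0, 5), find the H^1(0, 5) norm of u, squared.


||u||_{H^1}^2 = 2987420/21

The H^1 norm (squared) on an interval (0, L) is
  ||u||_{H^1}^2 = ∫_0^L u(x)^2 dx + ∫_0^L u'(x)^2 dx.
Compute u'(x) = 2 - 9*x**2.
Then u(x)^2 = 9*x**6 - 12*x**4 + 4*x**2 and u'(x)^2 = 81*x**4 - 36*x**2 + 4.
Integrate each monomial from 0 to 5 using ∫_0^5 c·x^n dx = c·5^(n+1)/(n+1):
  ∫_0^5 u(x)^2 dx = ∫_0^5 (9*x^6 - 12*x^4 + 4*x^2) dx. Term by term:
    ∫_0^5 9*x^6 dx = 703125/7;  ∫_0^5 -12*x^4 dx = -7500;  ∫_0^5 4*x^2 dx = 500/3.
  Sum: 703125/7 − 7500 + 500/3 = 1955375/21.
  ∫_0^5 u'(x)^2 dx = ∫_0^5 (81*x^4 - 36*x^2 + 4) dx. Term by term:
    ∫_0^5 81*x^4 dx = 50625;  ∫_0^5 -36*x^2 dx = -1500;  ∫_0^5 4 dx = 20.
  Sum: 50625 − 1500 + 20 = 49145.
Adding: ||u||_{H^1}^2 = 1955375/21 + 49145 = 2987420/21.


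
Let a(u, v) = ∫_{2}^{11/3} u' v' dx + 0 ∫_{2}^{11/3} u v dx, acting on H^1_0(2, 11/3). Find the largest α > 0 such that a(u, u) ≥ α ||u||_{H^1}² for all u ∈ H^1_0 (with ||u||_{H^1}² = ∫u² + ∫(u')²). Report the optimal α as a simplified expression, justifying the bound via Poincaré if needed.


α = 9*π^2/(25 + 9*π^2)

Coercivity of a(·,·) on H^1_0(2, 11/3) means a(u, u) ≥ α ||u||_{H^1}² for every u ∈ H^1_0.
The interval has length L = 5/3, and Poincaré/coercivity depend only on L. Here a(u, u) = ∫(u')² + (0)·∫u².
Here c = 0, so a(u,u) = ∫(u')² alone. The condition a(u,u) ≥ α||u||_{H^1}² reads (1−α)∫(u')² ≥ (α−c)∫u². Any admissible α is ≤ 1 (rapidly oscillating u have ∫u²/∫(u')² → 0), and α = 1 would force 0 ≥ (1−c)∫u², impossible since c < 1; so 1−α > 0. By the sharp Poincaré inequality on H^1_0 of an interval of length L, ∫(u')² ≥ (π/L)²∫u² with equality for the first sine mode sin(π(x−x₀)/L) (x₀ the left endpoint), so the inequality holds for all u iff (1−α)(π/L)² ≥ α − c, i.e. α ≤ ((π/L)² + c)/((π/L)² + 1) = (1 + c(L/π)²)/(1 + (L/π)²). (Direct route, valid since c ≤ 0: Poincaré gives c∫u² ≥ c(L/π)²∫(u')², so a(u,u) ≥ (1 + c(L/π)²)∫(u')², while ||u||_{H^1}² ≤ (1 + (L/π)²)∫(u')²; dividing yields the same α.) With (π/L)² = 9*π^2/25 and c = 0, the largest admissible constant is α = ((π/L)² + c)/((π/L)² + 1).
Simplifying, α = 9*π^2/(25 + 9*π^2).


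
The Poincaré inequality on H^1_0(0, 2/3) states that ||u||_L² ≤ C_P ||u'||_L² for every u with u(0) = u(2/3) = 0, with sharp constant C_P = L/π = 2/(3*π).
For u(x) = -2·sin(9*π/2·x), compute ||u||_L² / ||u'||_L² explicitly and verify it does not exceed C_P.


||u||_L² / ||u'||_L² = 2/(9*π) < C_P = 2/(3*π).

u(x) = -2·sin(9*π/2·x), so u'(x) = -9*π*cos(9*π*x/2).
Writing u(x) = A·sin(kπx/L) with A = -2 and k = 3, use ∫_0^L sin²(kπx/L) dx = L/2 and ∫_0^L cos²(kπx/L) dx = L/2.
u² = 4·sin²(9*π/2·x) and (u')² = 81*π^2·cos²(9*π/2·x), and each of sin², cos² integrates to L/2 = 1/3 over (0, 2/3).
∫_0^2/3 u² dx = 4/3, so ||u||_L² = 2*sqrt(3)/3.
∫_0^2/3 (u')² dx = 27*π^2, so ||u'||_L² = 3*sqrt(3)*π.
Ratio ||u||_L² / ||u'||_L² = 2/(9*π).
Sharp Poincaré constant on H^1_0(0, 2/3) is C_P = L/π = 2/(3*π), achieved by sin(3*π/2·x).
This is the k = 3 harmonic; the ratio L/(kπ) is strictly less than C_P = L/π, consistent with the sharp inequality ||u||_L² ≤ C_P ||u'||_L².


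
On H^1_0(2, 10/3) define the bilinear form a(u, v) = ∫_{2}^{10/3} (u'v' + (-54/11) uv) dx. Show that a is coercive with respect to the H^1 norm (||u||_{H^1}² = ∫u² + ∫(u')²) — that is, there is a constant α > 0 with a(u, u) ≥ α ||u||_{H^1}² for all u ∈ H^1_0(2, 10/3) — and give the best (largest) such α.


α = 9*(-96 + 11*π^2)/(11*(16 + 9*π^2))

Coercivity of a(·,·) on H^1_0(2, 10/3) means a(u, u) ≥ α ||u||_{H^1}² for every u ∈ H^1_0.
The interval has length L = 4/3, and Poincaré/coercivity depend only on L. Here a(u, u) = ∫(u')² + (-54/11)·∫u².
Here c = -54/11 < 0 with |c| < (π/L)² = 9*π^2/16, so coercivity still holds. The condition a(u,u) ≥ α||u||_{H^1}² reads (1−α)∫(u')² ≥ (α−c)∫u². Any admissible α is ≤ 1 (rapidly oscillating u have ∫u²/∫(u')² → 0), and α = 1 would force 0 ≥ (1−c)∫u², impossible since c < 1; so 1−α > 0. By the sharp Poincaré inequality on H^1_0 of an interval of length L, ∫(u')² ≥ (π/L)²∫u² with equality for the first sine mode sin(π(x−x₀)/L) (x₀ the left endpoint), so the inequality holds for all u iff (1−α)(π/L)² ≥ α − c, i.e. α ≤ ((π/L)² + c)/((π/L)² + 1) = (1 + c(L/π)²)/(1 + (L/π)²). (Direct route, valid since c ≤ 0: Poincaré gives c∫u² ≥ c(L/π)²∫(u')², so a(u,u) ≥ (1 + c(L/π)²)∫(u')², while ||u||_{H^1}² ≤ (1 + (L/π)²)∫(u')²; dividing yields the same α.) With (π/L)² = 9*π^2/16 and c = -54/11, the largest admissible constant is α = ((π/L)² + c)/((π/L)² + 1).
Simplifying, α = 9*(-96 + 11*π^2)/(11*(16 + 9*π^2)).


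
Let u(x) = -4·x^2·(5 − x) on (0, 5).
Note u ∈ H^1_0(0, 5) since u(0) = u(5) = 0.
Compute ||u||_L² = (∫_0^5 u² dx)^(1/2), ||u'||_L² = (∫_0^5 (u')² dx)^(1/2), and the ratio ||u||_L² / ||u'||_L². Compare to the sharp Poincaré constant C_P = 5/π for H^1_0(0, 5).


||u||_L² / ||u'||_L² = 5*sqrt(14)/14 < C_P = 5/π.

u(x) = -4·x^2·(5 − x), so u'(x) = 4*x*(3*x - 10).
u(x) = -4·x^2·(5 − x) vanishes at x = 0 and x = 5, so u ∈ H^1_0(0, 5). Differentiate via the product rule and integrate the resulting polynomials term by term.
  ∫_0^5 u² dx = ∫_0^5 (16*x^6 - 160*x^5 + 400*x^4) dx. Term by term:
    ∫_0^5 16*x^6 dx = 1250000/7;  ∫_0^5 -160*x^5 dx = -1250000/3;  ∫_0^5 400*x^4 dx = 250000.
  Sum: 1250000/7 − 1250000/3 + 250000 = 250000/21.
  ∫_0^5 (u')² dx = ∫_0^5 (144*x^4 - 960*x^3 + 1600*x^2) dx. Term by term:
    ∫_0^5 144*x^4 dx = 90000;  ∫_0^5 -960*x^3 dx = -150000;  ∫_0^5 1600*x^2 dx = 200000/3.
  Sum: 90000 − 150000 + 200000/3 = 20000/3.
∫_0^5 u² dx = 250000/21, so ||u||_L² = 500*sqrt(21)/21.
∫_0^5 (u')² dx = 20000/3, so ||u'||_L² = 100*sqrt(6)/3.
Ratio ||u||_L² / ||u'||_L² = 5*sqrt(14)/14.
Sharp Poincaré constant on H^1_0(0, 5) is C_P = L/π = 5/π, achieved by sin(π/5·x).
A polynomial bump cannot attain the sharp Poincaré constant (only the first sine eigenfunction does), so the ratio is strictly less than C_P, consistent with ||u||_L² ≤ C_P ||u'||_L².


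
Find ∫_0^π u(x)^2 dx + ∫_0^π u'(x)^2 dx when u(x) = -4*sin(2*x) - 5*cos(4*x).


||u||_{H^1(0,π)}^2 = 505*π/2

u'(x) = 20*sin(4*x) - 8*cos(2*x).
Expand u² and (u')² and integrate term by term on (0, π), using: for integers n ≥ 1, ∫_0^π sin²(nx) dx = ∫_0^π cos²(nx) dx = π/2; for n ≠ n', ∫_0^π sin(nx)sin(n'x) dx = ∫_0^π cos(nx)cos(n'x) dx = 0; and by product-to-sum, ∫_0^π sin(nx)cos(n'x) dx = ½∫_0^π [sin((n+n')x) + sin((n−n')x)] dx, which is 0 when n+n' is even and 2n/(n²−n'²) when n+n' is odd (it need not vanish on (0, π)).
  u² squared terms: (-5)²·∫cos(4x)² dx = 25·π/2 = 25*π/2;  (-4)²·∫sin(2x)² dx = 16·π/2 = 8*π.
  u² cross terms: 2·(-5)·(-4)·∫cos(4x)·sin(2x) dx = 40·(0) = 0.
  So ∫_0^π u² dx = 25*π/2 + 8*π + 0 = 41*π/2.
  (u')² squared terms: (-8)²·∫cos(2x)² dx = 64·π/2 = 32*π;  (20)²·∫sin(4x)² dx = 400·π/2 = 200*π.
  (u')² cross terms: 2·(-8)·(20)·∫cos(2x)·sin(4x) dx = -320·(0) = 0.
  So ∫_0^π (u')² dx = 32*π + 200*π + 0 = 232*π.
||u||_{H^1}^2 = (41*π/2) + (232*π) = 505*π/2.


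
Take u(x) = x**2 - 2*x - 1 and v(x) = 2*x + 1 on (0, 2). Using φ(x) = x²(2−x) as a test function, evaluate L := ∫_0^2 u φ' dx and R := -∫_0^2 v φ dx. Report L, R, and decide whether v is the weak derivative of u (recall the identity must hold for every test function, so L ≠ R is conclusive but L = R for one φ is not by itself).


LHS = -8/15, RHS = -68/15. No, v is not the weak derivative of u.

u(x) = x**2 - 2*x - 1, classical derivative u'(x) = 2*x - 2.
φ(x) = x²(2−x), so φ'(x) = x*(4 - 3*x).
Note φ(0) = φ(2) = 0, so the boundary term u·φ vanishes.
LHS = ∫_0^2 u(x) φ'(x) dx = ∫_0^2 (-3*x^4 + 10*x^3 - 5*x^2 - 4*x) dx. Term by term:
  ∫_0^2 -3*x^4 dx = -96/5;  ∫_0^2 10*x^3 dx = 40;  ∫_0^2 -5*x^2 dx = -40/3;
  ∫_0^2 -4*x dx = -8.
Sum: -96/5 + 40 − 40/3 − 8 = -8/15.
So LHS = -8/15.
∫_0^2 v(x) φ(x) dx = ∫_0^2 (-2*x^4 + 3*x^3 + 2*x^2) dx. Term by term:
  ∫_0^2 -2*x^4 dx = -64/5;  ∫_0^2 3*x^3 dx = 12;  ∫_0^2 2*x^2 dx = 16/3.
Sum: -64/5 + 12 + 16/3 = 68/15.
So RHS = -∫_0^2 v(x) φ(x) dx = -68/15.
LHS − RHS = 4 ≠ 0, so the identity fails.
(For a valid weak derivative the identity must hold for EVERY test function, in particular this one. The failure shows v is NOT the weak derivative of u.)
Correct weak derivative would be u'(x) = 2*x - 2.
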